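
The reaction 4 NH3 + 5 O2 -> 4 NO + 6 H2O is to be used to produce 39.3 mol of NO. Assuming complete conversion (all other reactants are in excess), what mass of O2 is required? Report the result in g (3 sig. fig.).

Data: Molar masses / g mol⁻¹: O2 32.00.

n(NO) = 39.30 mol
n(O2) = (5/4) × 39.30 = 49.13 mol
mass = 49.13 × 32.00 = 1572 g

1570 g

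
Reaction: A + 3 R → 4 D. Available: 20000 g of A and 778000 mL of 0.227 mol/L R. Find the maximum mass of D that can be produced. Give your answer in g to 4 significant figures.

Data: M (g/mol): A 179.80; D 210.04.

n(A) = 20000 / 179.80 = 111.2 mol
n(R) = 0.227 × 778000/1000 = 176.6 mol
n/ν → A: 111.2, R: 58.87; R is limiting.
n(D) = (4/3) × 176.6 = 235.5 mol
mass = 235.5 × 210.04 = 49460 g

49460 g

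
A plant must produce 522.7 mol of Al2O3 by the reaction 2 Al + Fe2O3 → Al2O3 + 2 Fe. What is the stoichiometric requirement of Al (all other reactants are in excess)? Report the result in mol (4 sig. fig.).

1045 mol

n(Al2O3) = 522.7 mol
n(Al) = (2/1) × 522.7 = 1045 mol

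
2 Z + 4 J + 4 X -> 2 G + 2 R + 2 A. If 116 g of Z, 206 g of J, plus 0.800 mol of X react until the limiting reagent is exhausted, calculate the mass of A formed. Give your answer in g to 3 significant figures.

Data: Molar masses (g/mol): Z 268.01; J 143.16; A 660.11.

264 g

n(Z) = 116.0 / 268.01 = 0.4328 mol
n(J) = 206.0 / 143.16 = 1.439 mol
n(X) = 0.8000 mol
n/ν for Z = 0.4328/2 = 0.2164
n/ν for J = 1.439/4 = 0.3598
n/ν for X = 0.8000/4 = 0.2000
Smallest n/ν is X → limiting reagent.
n(A) = (2/4) × 0.8000 = 0.4000 mol
mass = 0.4000 × 660.11 = 264.0 g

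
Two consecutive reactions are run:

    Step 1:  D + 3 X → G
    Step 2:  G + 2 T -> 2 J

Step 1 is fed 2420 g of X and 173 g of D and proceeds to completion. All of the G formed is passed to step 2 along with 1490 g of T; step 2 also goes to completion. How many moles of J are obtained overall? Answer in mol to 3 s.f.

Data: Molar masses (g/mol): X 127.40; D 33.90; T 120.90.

Step 1:
n(X) = 2420 / 127.40 = 19.00 mol
n(D) = 173.0 / 33.90 = 5.103 mol
n/ν for X = 19.00/3 = 6.333
n/ν for D = 5.103/1 = 5.103
Smallest n/ν is D → limiting reagent.
n(G) produced = (1/1) × 5.103 = 5.103 mol
Step 2:
n(G) available = 5.103 mol
n(T) = 1490 / 120.90 = 12.32 mol
n/ν for G = 5.103/1 = 5.103
n/ν for T = 12.32/2 = 6.160
Smallest n/ν is G → limiting reagent.
n(J) = (2/1) × 5.103 = 10.21 mol

10.2 mol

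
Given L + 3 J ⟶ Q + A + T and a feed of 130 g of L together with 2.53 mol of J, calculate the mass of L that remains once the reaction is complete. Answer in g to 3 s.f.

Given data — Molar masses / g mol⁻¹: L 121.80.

27.3 g

n(L) = 130.0 / 121.80 = 1.067 mol
n(J) = 2.530 mol
n/ν for L = 1.067/1 = 1.067
n/ν for J = 2.530/3 = 0.8433
Smallest n/ν is J → limiting reagent.
L consumed = (1/3) × 2.530 = 0.8433 mol
L remaining = 1.067 − 0.8433 = 0.2237 mol
mass = 0.2237 × 121.80 = 27.25 g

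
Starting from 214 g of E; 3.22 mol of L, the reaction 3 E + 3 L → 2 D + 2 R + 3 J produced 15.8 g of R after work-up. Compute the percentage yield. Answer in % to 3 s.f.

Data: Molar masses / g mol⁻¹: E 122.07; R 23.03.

58.7 %

n(E) = 214.0 / 122.07 = 1.753 mol
n(L) = 3.220 mol
n/ν for E = 1.753/3 = 0.5843
n/ν for L = 3.220/3 = 1.073
Smallest n/ν is E → limiting reagent.
theoretical n(R) = (2/3) × 1.753 = 1.169 mol → 26.92 g
% yield = 15.8 / 26.92 × 100 = 58.69 %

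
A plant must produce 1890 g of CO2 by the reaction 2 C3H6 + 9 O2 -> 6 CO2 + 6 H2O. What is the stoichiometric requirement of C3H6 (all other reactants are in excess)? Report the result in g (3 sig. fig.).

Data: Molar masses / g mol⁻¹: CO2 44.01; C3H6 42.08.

n(CO2) = 1890 / 44.01 = 42.94 mol
n(C3H6) = (2/6) × 42.94 = 14.31 mol
mass = 14.31 × 42.08 = 602.2 g

602 g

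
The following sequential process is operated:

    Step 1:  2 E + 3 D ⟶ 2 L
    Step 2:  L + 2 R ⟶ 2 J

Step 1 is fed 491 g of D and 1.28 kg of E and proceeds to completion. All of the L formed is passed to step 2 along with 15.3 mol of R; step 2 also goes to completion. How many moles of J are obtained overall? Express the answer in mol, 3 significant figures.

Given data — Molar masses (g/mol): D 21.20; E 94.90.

15.3 mol

Step 1:
n(D) = 491.0 / 21.20 = 23.16 mol
n(E) = 1.280×1000 / 94.90 = 13.49 mol
n/ν for D = 23.16/3 = 7.720
n/ν for E = 13.49/2 = 6.745
Smallest n/ν is E → limiting reagent.
n(L) produced = (2/2) × 13.49 = 13.49 mol
Step 2:
n(L) available = 13.49 mol
n(R) = 15.30 mol
n/ν for L = 13.49/1 = 13.49
n/ν for R = 15.30/2 = 7.650
Smallest n/ν is R → limiting reagent.
n(J) = (2/2) × 15.30 = 15.30 mol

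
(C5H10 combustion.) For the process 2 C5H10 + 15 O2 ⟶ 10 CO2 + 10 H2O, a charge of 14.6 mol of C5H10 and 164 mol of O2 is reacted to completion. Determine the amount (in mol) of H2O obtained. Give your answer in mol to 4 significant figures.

n(C5H10) = 14.60 mol
n(O2) = 164.0 mol
n/ν for C5H10 = 14.60/2 = 7.300
n/ν for O2 = 164.0/15 = 10.93
Smallest n/ν is C5H10 → limiting reagent.
n(H2O) = (10/2) × 14.60 = 73.00 mol

73.00 mol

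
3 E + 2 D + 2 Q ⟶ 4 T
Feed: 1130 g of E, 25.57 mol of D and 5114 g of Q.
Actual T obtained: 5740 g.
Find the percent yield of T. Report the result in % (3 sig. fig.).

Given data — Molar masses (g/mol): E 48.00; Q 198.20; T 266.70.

68.6 %

n(E) = 1130 / 48.00 = 23.54 mol
n(D) = 25.57 mol
n(Q) = 5114 / 198.20 = 25.80 mol
n/ν → E: 7.847, D: 12.79, Q: 12.90; E is limiting.
theoretical n(T) = (4/3) × 23.54 = 31.39 mol → 8372 g
% yield = 5740 / 8372 × 100 = 68.56 %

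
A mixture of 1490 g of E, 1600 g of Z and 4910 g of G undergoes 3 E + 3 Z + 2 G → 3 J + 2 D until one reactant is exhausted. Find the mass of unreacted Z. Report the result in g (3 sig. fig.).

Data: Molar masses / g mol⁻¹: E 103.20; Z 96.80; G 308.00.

n(E) = 1490 / 103.20 = 14.44 mol
n(Z) = 1600 / 96.80 = 16.53 mol
n(G) = 4910 / 308.00 = 15.94 mol
n/ν for E = 14.44/3 = 4.813
n/ν for Z = 16.53/3 = 5.510
n/ν for G = 15.94/2 = 7.970
Smallest n/ν is E → limiting reagent.
Z consumed = (3/3) × 14.44 = 14.44 mol
Z remaining = 16.53 − 14.44 = 2.090 mol
mass = 2.090 × 96.80 = 202.3 g

202 g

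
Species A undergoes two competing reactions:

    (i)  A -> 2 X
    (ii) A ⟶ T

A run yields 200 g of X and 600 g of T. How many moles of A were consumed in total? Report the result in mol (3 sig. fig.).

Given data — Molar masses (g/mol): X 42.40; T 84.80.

n(X) = 200 / 42.40 = 4.717 mol
n(T) = 600 / 84.80 = 7.075 mol
n(A) via (i) = (1/2)×4.717 = 2.359 mol
n(A) via (ii) = (1/1)×7.075 = 7.075 mol
total n(A) = 2.359 + 7.075 = 9.434 mol

9.43 mol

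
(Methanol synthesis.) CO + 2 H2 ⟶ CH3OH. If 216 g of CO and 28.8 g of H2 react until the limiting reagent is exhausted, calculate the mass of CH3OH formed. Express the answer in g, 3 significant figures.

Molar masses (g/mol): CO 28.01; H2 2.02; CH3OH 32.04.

228 g

n(CO) = 216.0 / 28.01 = 7.712 mol
n(H2) = 28.80 / 2.02 = 14.26 mol
n/ν for CO = 7.712/1 = 7.712
n/ν for H2 = 14.26/2 = 7.130
Smallest n/ν is H2 → limiting reagent.
n(CH3OH) = (1/2) × 14.26 = 7.130 mol
mass = 7.130 × 32.04 = 228.4 g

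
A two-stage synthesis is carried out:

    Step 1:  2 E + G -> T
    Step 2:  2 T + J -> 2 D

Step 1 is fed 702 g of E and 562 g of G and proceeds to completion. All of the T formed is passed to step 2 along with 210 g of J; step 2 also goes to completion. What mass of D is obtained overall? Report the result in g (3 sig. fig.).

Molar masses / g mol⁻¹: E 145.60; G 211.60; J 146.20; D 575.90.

Step 1:
n(E) = 702.0 / 145.60 = 4.821 mol
n(G) = 562.0 / 211.60 = 2.656 mol
n/ν for E = 4.821/2 = 2.411
n/ν for G = 2.656/1 = 2.656
Smallest n/ν is E → limiting reagent.
n(T) produced = (1/2) × 4.821 = 2.411 mol
Step 2:
n(T) available = 2.411 mol
n(J) = 210.0 / 146.20 = 1.436 mol
n/ν for T = 2.411/2 = 1.206
n/ν for J = 1.436/1 = 1.436
Smallest n/ν is T → limiting reagent.
n(D) = (2/2) × 2.411 = 2.411 mol
mass = 2.411 × 575.90 = 1388 g

1390 g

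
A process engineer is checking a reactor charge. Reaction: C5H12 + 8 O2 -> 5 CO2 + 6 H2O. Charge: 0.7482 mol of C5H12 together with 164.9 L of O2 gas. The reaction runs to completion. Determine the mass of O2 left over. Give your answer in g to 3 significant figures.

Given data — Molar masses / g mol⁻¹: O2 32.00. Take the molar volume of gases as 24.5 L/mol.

n(C5H12) = 0.7482 mol
n(O2) = 164.9 / 24.5 = 6.731 mol
n/ν for C5H12 = 0.7482/1 = 0.7482
n/ν for O2 = 6.731/8 = 0.8414
Smallest n/ν is C5H12 → limiting reagent.
O2 consumed = (8/1) × 0.7482 = 5.986 mol
O2 remaining = 6.731 − 5.986 = 0.7450 mol
mass = 0.7450 × 32.00 = 23.84 g

23.8 g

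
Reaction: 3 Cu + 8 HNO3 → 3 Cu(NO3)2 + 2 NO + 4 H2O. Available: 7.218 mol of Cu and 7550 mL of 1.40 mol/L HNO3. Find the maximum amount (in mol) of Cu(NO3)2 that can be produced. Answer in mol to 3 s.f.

n(Cu) = 7.218 mol
n(HNO3) = 1.40 × 7550/1000 = 10.57 mol
n/ν → Cu: 2.406, HNO3: 1.321; HNO3 is limiting.
n(Cu(NO3)2) = (3/8) × 10.57 = 3.964 mol

3.96 mol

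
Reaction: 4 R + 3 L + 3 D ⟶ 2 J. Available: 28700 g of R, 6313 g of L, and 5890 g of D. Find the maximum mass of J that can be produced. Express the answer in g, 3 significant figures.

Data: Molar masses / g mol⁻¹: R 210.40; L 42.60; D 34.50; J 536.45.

n(R) = 28700 / 210.40 = 136.4 mol
n(L) = 6313 / 42.60 = 148.2 mol
n(D) = 5890 / 34.50 = 170.7 mol
n/ν for R = 136.4/4 = 34.10
n/ν for L = 148.2/3 = 49.40
n/ν for D = 170.7/3 = 56.90
Smallest n/ν is R → limiting reagent.
n(J) = (2/4) × 136.4 = 68.20 mol
mass = 68.20 × 536.45 = 36590 g

36600 g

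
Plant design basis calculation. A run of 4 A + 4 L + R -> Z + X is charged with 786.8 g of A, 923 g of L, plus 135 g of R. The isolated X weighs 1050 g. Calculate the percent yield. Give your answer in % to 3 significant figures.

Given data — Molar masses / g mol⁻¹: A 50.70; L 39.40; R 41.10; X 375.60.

85.1 %

n(A) = 786.8 / 50.70 = 15.52 mol
n(L) = 923.0 / 39.40 = 23.43 mol
n(R) = 135.0 / 41.10 = 3.285 mol
n/ν → A: 3.880, L: 5.858, R: 3.285; R is limiting.
theoretical n(X) = (1/1) × 3.285 = 3.285 mol → 1234 g
% yield = 1050 / 1234 × 100 = 85.09 %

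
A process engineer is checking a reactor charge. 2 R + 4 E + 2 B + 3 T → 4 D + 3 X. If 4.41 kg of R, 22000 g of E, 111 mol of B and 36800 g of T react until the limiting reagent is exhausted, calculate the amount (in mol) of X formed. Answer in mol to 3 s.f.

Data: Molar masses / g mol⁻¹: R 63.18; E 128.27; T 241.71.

n(R) = 4.410×1000 / 63.18 = 69.80 mol
n(E) = 22000 / 128.27 = 171.5 mol
n(B) = 111.0 mol
n(T) = 36800 / 241.71 = 152.2 mol
n/ν → R: 34.90, E: 42.88, B: 55.50, T: 50.73; R is limiting.
n(X) = (3/2) × 69.80 = 104.7 mol

105 mol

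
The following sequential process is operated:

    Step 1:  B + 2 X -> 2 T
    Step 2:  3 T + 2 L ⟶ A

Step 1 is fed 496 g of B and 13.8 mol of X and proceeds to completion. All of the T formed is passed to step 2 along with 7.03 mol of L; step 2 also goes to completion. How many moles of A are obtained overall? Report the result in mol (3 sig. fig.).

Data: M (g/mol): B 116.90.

2.83 mol

Step 1:
n(B) = 496.0 / 116.90 = 4.243 mol
n(X) = 13.80 mol
n/ν for B = 4.243/1 = 4.243
n/ν for X = 13.80/2 = 6.900
Smallest n/ν is B → limiting reagent.
n(T) produced = (2/1) × 4.243 = 8.486 mol
Step 2:
n(T) available = 8.486 mol
n(L) = 7.030 mol
n/ν for T = 8.486/3 = 2.829
n/ν for L = 7.030/2 = 3.515
Smallest n/ν is T → limiting reagent.
n(A) = (1/3) × 8.486 = 2.829 mol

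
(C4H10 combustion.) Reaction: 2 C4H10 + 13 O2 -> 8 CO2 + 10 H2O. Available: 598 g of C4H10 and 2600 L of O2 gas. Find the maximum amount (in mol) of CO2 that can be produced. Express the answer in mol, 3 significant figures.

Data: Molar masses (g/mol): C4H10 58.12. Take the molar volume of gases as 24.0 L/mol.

n(C4H10) = 598.0 / 58.12 = 10.29 mol
n(O2) = 2600 / 24.0 = 108.3 mol
n/ν → C4H10: 5.145, O2: 8.331; C4H10 is limiting.
n(CO2) = (8/2) × 10.29 = 41.16 mol

41.2 mol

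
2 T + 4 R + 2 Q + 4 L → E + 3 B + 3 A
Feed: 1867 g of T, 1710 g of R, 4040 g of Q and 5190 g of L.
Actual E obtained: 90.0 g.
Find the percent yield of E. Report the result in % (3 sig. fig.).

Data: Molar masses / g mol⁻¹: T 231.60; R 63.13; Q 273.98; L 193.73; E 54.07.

n(T) = 1867 / 231.60 = 8.061 mol
n(R) = 1710 / 63.13 = 27.09 mol
n(Q) = 4040 / 273.98 = 14.75 mol
n(L) = 5190 / 193.73 = 26.79 mol
n/ν for T = 8.061/2 = 4.031
n/ν for R = 27.09/4 = 6.773
n/ν for Q = 14.75/2 = 7.375
n/ν for L = 26.79/4 = 6.698
Smallest n/ν is T → limiting reagent.
theoretical n(E) = (1/2) × 8.061 = 4.031 mol → 218.0 g
% yield = 90.0 / 218.0 × 100 = 41.28 %

41.3 %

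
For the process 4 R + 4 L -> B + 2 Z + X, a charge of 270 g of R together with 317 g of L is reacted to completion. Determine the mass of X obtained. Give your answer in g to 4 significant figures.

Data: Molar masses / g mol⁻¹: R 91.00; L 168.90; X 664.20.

311.7 g

n(R) = 270.0 / 91.00 = 2.967 mol
n(L) = 317.0 / 168.90 = 1.877 mol
n/ν for R = 2.967/4 = 0.7418
n/ν for L = 1.877/4 = 0.4693
Smallest n/ν is L → limiting reagent.
n(X) = (1/4) × 1.877 = 0.4693 mol
mass = 0.4693 × 664.20 = 311.7 g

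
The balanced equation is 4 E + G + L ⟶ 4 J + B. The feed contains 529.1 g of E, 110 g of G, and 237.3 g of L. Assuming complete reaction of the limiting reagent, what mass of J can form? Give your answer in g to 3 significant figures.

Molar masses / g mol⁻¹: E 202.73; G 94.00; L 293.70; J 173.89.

454 g

n(E) = 529.1 / 202.73 = 2.610 mol
n(G) = 110.0 / 94.00 = 1.170 mol
n(L) = 237.3 / 293.70 = 0.8080 mol
n/ν for E = 2.610/4 = 0.6525
n/ν for G = 1.170/1 = 1.170
n/ν for L = 0.8080/1 = 0.8080
Smallest n/ν is E → limiting reagent.
n(J) = (4/4) × 2.610 = 2.610 mol
mass = 2.610 × 173.89 = 453.9 g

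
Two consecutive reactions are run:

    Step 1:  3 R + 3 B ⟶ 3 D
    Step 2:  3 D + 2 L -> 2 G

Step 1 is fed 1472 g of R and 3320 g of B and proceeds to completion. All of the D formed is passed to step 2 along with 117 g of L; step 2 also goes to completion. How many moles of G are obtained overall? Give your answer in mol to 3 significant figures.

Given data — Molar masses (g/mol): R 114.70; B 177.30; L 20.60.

Step 1:
n(R) = 1472 / 114.70 = 12.83 mol
n(B) = 3320 / 177.30 = 18.73 mol
n/ν for R = 12.83/3 = 4.277
n/ν for B = 18.73/3 = 6.243
Smallest n/ν is R → limiting reagent.
n(D) produced = (3/3) × 12.83 = 12.83 mol
Step 2:
n(D) available = 12.83 mol
n(L) = 117.0 / 20.60 = 5.680 mol
n/ν for D = 12.83/3 = 4.277
n/ν for L = 5.680/2 = 2.840
Smallest n/ν is L → limiting reagent.
n(G) = (2/2) × 5.680 = 5.680 mol

5.68 mol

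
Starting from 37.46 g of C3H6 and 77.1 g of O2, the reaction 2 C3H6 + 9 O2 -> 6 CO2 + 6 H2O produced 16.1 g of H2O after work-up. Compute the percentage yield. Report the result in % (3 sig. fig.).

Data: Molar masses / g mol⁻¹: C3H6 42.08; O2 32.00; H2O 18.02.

55.6 %

n(C3H6) = 37.46 / 42.08 = 0.8902 mol
n(O2) = 77.10 / 32.00 = 2.409 mol
n/ν for C3H6 = 0.8902/2 = 0.4451
n/ν for O2 = 2.409/9 = 0.2677
Smallest n/ν is O2 → limiting reagent.
theoretical n(H2O) = (6/9) × 2.409 = 1.606 mol → 28.94 g
% yield = 16.1 / 28.94 × 100 = 55.63 %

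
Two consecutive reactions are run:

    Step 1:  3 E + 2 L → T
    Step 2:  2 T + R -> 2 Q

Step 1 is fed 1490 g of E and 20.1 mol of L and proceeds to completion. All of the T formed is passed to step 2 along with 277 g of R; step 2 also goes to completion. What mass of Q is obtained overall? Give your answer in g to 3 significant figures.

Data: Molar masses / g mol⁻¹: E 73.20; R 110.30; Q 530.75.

Step 1:
n(E) = 1490 / 73.20 = 20.36 mol
n(L) = 20.10 mol
n/ν for E = 20.36/3 = 6.787
n/ν for L = 20.10/2 = 10.05
Smallest n/ν is E → limiting reagent.
n(T) produced = (1/3) × 20.36 = 6.787 mol
Step 2:
n(T) available = 6.787 mol
n(R) = 277.0 / 110.30 = 2.511 mol
n/ν for T = 6.787/2 = 3.394
n/ν for R = 2.511/1 = 2.511
Smallest n/ν is R → limiting reagent.
n(Q) = (2/1) × 2.511 = 5.022 mol
mass = 5.022 × 530.75 = 2665 g

2670 g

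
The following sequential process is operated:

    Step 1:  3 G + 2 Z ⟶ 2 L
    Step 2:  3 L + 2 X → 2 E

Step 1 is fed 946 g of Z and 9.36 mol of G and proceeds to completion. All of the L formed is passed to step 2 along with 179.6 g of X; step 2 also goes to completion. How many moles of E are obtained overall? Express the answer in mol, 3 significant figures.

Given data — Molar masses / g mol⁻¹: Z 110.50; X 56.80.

Step 1:
n(Z) = 946.0 / 110.50 = 8.561 mol
n(G) = 9.360 mol
n/ν for Z = 8.561/2 = 4.281
n/ν for G = 9.360/3 = 3.120
Smallest n/ν is G → limiting reagent.
n(L) produced = (2/3) × 9.360 = 6.240 mol
Step 2:
n(L) available = 6.240 mol
n(X) = 179.6 / 56.80 = 3.162 mol
n/ν for L = 6.240/3 = 2.080
n/ν for X = 3.162/2 = 1.581
Smallest n/ν is X → limiting reagent.
n(E) = (2/2) × 3.162 = 3.162 mol

3.16 mol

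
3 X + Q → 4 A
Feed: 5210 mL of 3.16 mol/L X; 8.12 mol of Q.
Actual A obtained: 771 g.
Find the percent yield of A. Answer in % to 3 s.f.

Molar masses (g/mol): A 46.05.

n(X) = 3.16 × 5210/1000 = 16.46 mol
n(Q) = 8.120 mol
n/ν → X: 5.487, Q: 8.120; X is limiting.
theoretical n(A) = (4/3) × 16.46 = 21.95 mol → 1011 g
% yield = 771 / 1011 × 100 = 76.26 %

76.3 %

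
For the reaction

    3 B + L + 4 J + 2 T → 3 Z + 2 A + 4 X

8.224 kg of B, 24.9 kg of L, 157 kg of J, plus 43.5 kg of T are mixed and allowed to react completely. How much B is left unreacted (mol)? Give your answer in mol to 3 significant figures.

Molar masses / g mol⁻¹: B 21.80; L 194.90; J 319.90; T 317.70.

n(B) = 8.224×1000 / 21.80 = 377.2 mol
n(L) = 24.90×1000 / 194.90 = 127.8 mol
n(J) = 157.0×1000 / 319.90 = 490.8 mol
n(T) = 43.50×1000 / 317.70 = 136.9 mol
n/ν for B = 377.2/3 = 125.7
n/ν for L = 127.8/1 = 127.8
n/ν for J = 490.8/4 = 122.7
n/ν for T = 136.9/2 = 68.45
Smallest n/ν is T → limiting reagent.
B consumed = (3/2) × 136.9 = 205.4 mol
B remaining = 377.2 − 205.4 = 171.8 mol

172 mol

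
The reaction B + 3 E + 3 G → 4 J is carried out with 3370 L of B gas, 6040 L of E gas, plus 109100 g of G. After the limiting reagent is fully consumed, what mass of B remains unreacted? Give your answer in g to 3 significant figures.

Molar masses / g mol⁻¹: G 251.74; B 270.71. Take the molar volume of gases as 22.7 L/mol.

16200 g

n(B) = 3370 / 22.7 = 148.5 mol
n(E) = 6040 / 22.7 = 266.1 mol
n(G) = 109100 / 251.74 = 433.4 mol
n/ν → B: 148.5, E: 88.70, G: 144.5; E is limiting.
B consumed = (1/3) × 266.1 = 88.70 mol
B remaining = 148.5 − 88.70 = 59.80 mol
mass = 59.80 × 270.71 = 16190 g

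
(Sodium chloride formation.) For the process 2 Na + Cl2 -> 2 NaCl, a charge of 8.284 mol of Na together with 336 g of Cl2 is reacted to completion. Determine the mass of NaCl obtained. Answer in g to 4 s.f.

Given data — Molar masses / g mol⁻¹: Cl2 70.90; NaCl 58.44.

n(Na) = 8.284 mol
n(Cl2) = 336.0 / 70.90 = 4.739 mol
n/ν → Na: 4.142, Cl2: 4.739; Na is limiting.
n(NaCl) = (2/2) × 8.284 = 8.284 mol
mass = 8.284 × 58.44 = 484.1 g

484.1 g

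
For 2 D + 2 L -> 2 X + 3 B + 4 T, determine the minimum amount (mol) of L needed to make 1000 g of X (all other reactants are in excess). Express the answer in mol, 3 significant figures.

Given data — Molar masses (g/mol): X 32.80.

n(X) = 1000 / 32.80 = 30.49 mol
n(L) = (2/2) × 30.49 = 30.49 mol

30.5 mol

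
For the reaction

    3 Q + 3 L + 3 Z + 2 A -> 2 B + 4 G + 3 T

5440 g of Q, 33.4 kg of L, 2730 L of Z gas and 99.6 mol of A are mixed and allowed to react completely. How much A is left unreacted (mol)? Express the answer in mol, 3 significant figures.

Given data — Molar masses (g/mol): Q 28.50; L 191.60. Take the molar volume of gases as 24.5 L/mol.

n(Q) = 5440 / 28.50 = 190.9 mol
n(L) = 33.40×1000 / 191.60 = 174.3 mol
n(Z) = 2730 / 24.5 = 111.4 mol
n(A) = 99.60 mol
n/ν for Q = 190.9/3 = 63.63
n/ν for L = 174.3/3 = 58.10
n/ν for Z = 111.4/3 = 37.13
n/ν for A = 99.60/2 = 49.80
Smallest n/ν is Z → limiting reagent.
A consumed = (2/3) × 111.4 = 74.27 mol
A remaining = 99.60 − 74.27 = 25.33 mol

25.3 mol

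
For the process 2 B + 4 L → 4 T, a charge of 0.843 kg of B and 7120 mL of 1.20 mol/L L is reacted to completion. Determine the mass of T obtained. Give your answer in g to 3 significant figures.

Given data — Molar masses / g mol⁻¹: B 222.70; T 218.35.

n(B) = 0.8430×1000 / 222.70 = 3.785 mol
n(L) = 1.20 × 7120/1000 = 8.544 mol
n/ν for B = 3.785/2 = 1.893
n/ν for L = 8.544/4 = 2.136
Smallest n/ν is B → limiting reagent.
n(T) = (4/2) × 3.785 = 7.570 mol
mass = 7.570 × 218.35 = 1653 g

1650 g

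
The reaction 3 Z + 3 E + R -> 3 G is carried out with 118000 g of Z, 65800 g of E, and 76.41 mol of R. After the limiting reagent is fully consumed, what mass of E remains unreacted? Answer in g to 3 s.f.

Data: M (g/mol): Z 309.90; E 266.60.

4690 g

n(Z) = 118000 / 309.90 = 380.8 mol
n(E) = 65800 / 266.60 = 246.8 mol
n(R) = 76.41 mol
n/ν → Z: 126.9, E: 82.27, R: 76.41; R is limiting.
E consumed = (3/1) × 76.41 = 229.2 mol
E remaining = 246.8 − 229.2 = 17.60 mol
mass = 17.60 × 266.60 = 4692 g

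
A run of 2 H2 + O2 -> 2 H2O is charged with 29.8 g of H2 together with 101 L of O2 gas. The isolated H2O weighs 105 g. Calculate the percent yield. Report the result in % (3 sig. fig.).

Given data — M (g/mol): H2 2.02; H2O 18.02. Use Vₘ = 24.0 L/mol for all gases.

n(H2) = 29.80 / 2.02 = 14.75 mol
n(O2) = 101.0 / 24.0 = 4.208 mol
n/ν for H2 = 14.75/2 = 7.375
n/ν for O2 = 4.208/1 = 4.208
Smallest n/ν is O2 → limiting reagent.
theoretical n(H2O) = (2/1) × 4.208 = 8.416 mol → 151.7 g
% yield = 105 / 151.7 × 100 = 69.22 %

69.2 %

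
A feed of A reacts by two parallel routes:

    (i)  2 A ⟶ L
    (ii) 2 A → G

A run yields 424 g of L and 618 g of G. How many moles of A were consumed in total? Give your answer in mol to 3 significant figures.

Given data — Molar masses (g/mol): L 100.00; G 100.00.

n(L) = 424 / 100.00 = 4.240 mol
n(G) = 618 / 100.00 = 6.180 mol
n(A) via (i) = (2/1)×4.240 = 8.480 mol
n(A) via (ii) = (2/1)×6.180 = 12.36 mol
total n(A) = 8.480 + 12.36 = 20.84 mol

20.8 mol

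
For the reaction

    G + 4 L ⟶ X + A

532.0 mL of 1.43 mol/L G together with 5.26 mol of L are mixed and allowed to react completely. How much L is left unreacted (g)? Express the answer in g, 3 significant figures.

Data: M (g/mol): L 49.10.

n(G) = 1.43 × 532.0/1000 = 0.7608 mol
n(L) = 5.260 mol
n/ν → G: 0.7608, L: 1.315; G is limiting.
L consumed = (4/1) × 0.7608 = 3.043 mol
L remaining = 5.260 − 3.043 = 2.217 mol
mass = 2.217 × 49.10 = 108.9 g

109 g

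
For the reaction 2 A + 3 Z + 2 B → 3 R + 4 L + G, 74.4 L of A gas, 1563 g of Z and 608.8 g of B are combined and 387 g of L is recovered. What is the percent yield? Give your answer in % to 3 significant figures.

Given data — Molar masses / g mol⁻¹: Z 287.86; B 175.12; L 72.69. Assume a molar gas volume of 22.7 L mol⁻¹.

n(A) = 74.40 / 22.7 = 3.278 mol
n(Z) = 1563 / 287.86 = 5.430 mol
n(B) = 608.8 / 175.12 = 3.476 mol
n/ν for A = 3.278/2 = 1.639
n/ν for Z = 5.430/3 = 1.810
n/ν for B = 3.476/2 = 1.738
Smallest n/ν is A → limiting reagent.
theoretical n(L) = (4/2) × 3.278 = 6.556 mol → 476.6 g
% yield = 387 / 476.6 × 100 = 81.20 %

81.2 %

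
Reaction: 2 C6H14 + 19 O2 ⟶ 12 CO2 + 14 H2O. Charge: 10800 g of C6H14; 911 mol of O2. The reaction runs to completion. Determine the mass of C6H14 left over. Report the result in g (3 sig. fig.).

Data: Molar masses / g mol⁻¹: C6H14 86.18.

n(C6H14) = 10800 / 86.18 = 125.3 mol
n(O2) = 911.0 mol
n/ν → C6H14: 62.65, O2: 47.95; O2 is limiting.
C6H14 consumed = (2/19) × 911.0 = 95.89 mol
C6H14 remaining = 125.3 − 95.89 = 29.41 mol
mass = 29.41 × 86.18 = 2535 g

2540 g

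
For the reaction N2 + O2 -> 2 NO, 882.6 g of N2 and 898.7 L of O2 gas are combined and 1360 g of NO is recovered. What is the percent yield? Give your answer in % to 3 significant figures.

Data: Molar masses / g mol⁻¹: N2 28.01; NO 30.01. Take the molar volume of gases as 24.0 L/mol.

71.9 %

n(N2) = 882.6 / 28.01 = 31.51 mol
n(O2) = 898.7 / 24.0 = 37.45 mol
n/ν → N2: 31.51, O2: 37.45; N2 is limiting.
theoretical n(NO) = (2/1) × 31.51 = 63.02 mol → 1891 g
% yield = 1360 / 1891 × 100 = 71.92 %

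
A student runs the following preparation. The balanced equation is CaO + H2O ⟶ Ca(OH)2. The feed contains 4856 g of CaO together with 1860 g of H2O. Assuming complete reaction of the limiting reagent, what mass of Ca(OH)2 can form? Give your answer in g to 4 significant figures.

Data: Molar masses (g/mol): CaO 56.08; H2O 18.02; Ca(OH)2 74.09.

n(CaO) = 4856 / 56.08 = 86.59 mol
n(H2O) = 1860 / 18.02 = 103.2 mol
n/ν for CaO = 86.59/1 = 86.59
n/ν for H2O = 103.2/1 = 103.2
Smallest n/ν is CaO → limiting reagent.
n(Ca(OH)2) = (1/1) × 86.59 = 86.59 mol
mass = 86.59 × 74.09 = 6415 g

6415 g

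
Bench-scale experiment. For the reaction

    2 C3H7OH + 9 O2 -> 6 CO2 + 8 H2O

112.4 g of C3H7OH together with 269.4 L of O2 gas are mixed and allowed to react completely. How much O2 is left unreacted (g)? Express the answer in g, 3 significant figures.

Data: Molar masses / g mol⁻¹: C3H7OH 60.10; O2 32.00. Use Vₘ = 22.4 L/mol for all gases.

n(C3H7OH) = 112.4 / 60.10 = 1.870 mol
n(O2) = 269.4 / 22.4 = 12.03 mol
n/ν for C3H7OH = 1.870/2 = 0.9350
n/ν for O2 = 12.03/9 = 1.337
Smallest n/ν is C3H7OH → limiting reagent.
O2 consumed = (9/2) × 1.870 = 8.415 mol
O2 remaining = 12.03 − 8.415 = 3.615 mol
mass = 3.615 × 32.00 = 115.7 g

116 g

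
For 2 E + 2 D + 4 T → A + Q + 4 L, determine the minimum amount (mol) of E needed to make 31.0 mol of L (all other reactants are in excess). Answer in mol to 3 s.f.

n(L) = 31.00 mol
n(E) = (2/4) × 31.00 = 15.50 mol

15.5 mol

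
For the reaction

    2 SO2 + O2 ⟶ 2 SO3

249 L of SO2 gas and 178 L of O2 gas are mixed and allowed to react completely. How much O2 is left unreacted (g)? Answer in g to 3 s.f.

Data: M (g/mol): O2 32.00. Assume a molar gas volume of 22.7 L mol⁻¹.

75.4 g

n(SO2) = 249.0 / 22.7 = 10.97 mol
n(O2) = 178.0 / 22.7 = 7.841 mol
n/ν → SO2: 5.485, O2: 7.841; SO2 is limiting.
O2 consumed = (1/2) × 10.97 = 5.485 mol
O2 remaining = 7.841 − 5.485 = 2.356 mol
mass = 2.356 × 32.00 = 75.39 g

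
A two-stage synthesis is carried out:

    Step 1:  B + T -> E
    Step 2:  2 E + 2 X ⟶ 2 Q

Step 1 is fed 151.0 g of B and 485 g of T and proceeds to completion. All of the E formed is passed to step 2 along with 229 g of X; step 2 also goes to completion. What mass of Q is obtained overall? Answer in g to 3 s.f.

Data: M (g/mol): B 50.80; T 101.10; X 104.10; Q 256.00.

Step 1:
n(B) = 151.0 / 50.80 = 2.972 mol
n(T) = 485.0 / 101.10 = 4.797 mol
n/ν → B: 2.972, T: 4.797; B is limiting.
n(E) produced = (1/1) × 2.972 = 2.972 mol
Step 2:
n(E) available = 2.972 mol
n(X) = 229.0 / 104.10 = 2.200 mol
n/ν → E: 1.486, X: 1.100; X is limiting.
n(Q) = (2/2) × 2.200 = 2.200 mol
mass = 2.200 × 256.00 = 563.2 g

563 g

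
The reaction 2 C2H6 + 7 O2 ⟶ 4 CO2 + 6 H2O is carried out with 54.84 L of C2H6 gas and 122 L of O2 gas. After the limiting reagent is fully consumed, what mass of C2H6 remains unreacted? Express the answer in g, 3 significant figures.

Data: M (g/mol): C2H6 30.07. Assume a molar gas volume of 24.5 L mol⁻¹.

n(C2H6) = 54.84 / 24.5 = 2.238 mol
n(O2) = 122.0 / 24.5 = 4.980 mol
n/ν for C2H6 = 2.238/2 = 1.119
n/ν for O2 = 4.980/7 = 0.7114
Smallest n/ν is O2 → limiting reagent.
C2H6 consumed = (2/7) × 4.980 = 1.423 mol
C2H6 remaining = 2.238 − 1.423 = 0.8150 mol
mass = 0.8150 × 30.07 = 24.51 g

24.5 g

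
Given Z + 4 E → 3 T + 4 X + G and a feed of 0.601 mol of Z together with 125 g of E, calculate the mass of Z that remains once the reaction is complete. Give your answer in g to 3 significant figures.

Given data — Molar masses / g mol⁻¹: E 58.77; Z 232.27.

n(Z) = 0.6010 mol
n(E) = 125.0 / 58.77 = 2.127 mol
n/ν for Z = 0.6010/1 = 0.6010
n/ν for E = 2.127/4 = 0.5318
Smallest n/ν is E → limiting reagent.
Z consumed = (1/4) × 2.127 = 0.5318 mol
Z remaining = 0.6010 − 0.5318 = 0.06920 mol
mass = 0.06920 × 232.27 = 16.07 g

16.1 g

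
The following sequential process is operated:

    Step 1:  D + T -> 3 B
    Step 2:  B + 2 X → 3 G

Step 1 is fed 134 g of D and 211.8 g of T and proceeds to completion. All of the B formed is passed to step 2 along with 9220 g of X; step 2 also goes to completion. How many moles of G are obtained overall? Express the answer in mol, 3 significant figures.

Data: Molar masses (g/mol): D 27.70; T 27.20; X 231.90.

Step 1:
n(D) = 134.0 / 27.70 = 4.838 mol
n(T) = 211.8 / 27.20 = 7.787 mol
n/ν for D = 4.838/1 = 4.838
n/ν for T = 7.787/1 = 7.787
Smallest n/ν is D → limiting reagent.
n(B) produced = (3/1) × 4.838 = 14.51 mol
Step 2:
n(B) available = 14.51 mol
n(X) = 9220 / 231.90 = 39.76 mol
n/ν for B = 14.51/1 = 14.51
n/ν for X = 39.76/2 = 19.88
Smallest n/ν is B → limiting reagent.
n(G) = (3/1) × 14.51 = 43.53 mol

43.5 mol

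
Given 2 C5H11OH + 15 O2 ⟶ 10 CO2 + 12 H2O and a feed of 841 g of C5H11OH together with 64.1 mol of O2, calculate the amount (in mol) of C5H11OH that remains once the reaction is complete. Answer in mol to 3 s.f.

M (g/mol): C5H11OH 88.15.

n(C5H11OH) = 841.0 / 88.15 = 9.541 mol
n(O2) = 64.10 mol
n/ν for C5H11OH = 9.541/2 = 4.771
n/ν for O2 = 64.10/15 = 4.273
Smallest n/ν is O2 → limiting reagent.
C5H11OH consumed = (2/15) × 64.10 = 8.547 mol
C5H11OH remaining = 9.541 − 8.547 = 0.9940 mol

0.994 mol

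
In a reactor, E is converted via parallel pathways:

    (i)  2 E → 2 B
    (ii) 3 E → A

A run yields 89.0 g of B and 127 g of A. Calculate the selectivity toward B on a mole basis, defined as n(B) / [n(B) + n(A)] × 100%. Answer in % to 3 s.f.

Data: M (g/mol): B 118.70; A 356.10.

67.8 %

n(B) = 89.0 / 118.70 = 0.7498 mol
n(A) = 127 / 356.10 = 0.3566 mol
selectivity = 0.7498/(0.7498+0.3566) × 100 = 67.77 %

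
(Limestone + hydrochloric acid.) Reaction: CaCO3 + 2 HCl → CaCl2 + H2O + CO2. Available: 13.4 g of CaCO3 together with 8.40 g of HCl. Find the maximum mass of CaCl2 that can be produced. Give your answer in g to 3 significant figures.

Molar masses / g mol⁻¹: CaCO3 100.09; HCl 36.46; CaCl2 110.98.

n(CaCO3) = 13.40 / 100.09 = 0.1339 mol
n(HCl) = 8.400 / 36.46 = 0.2304 mol
n/ν for CaCO3 = 0.1339/1 = 0.1339
n/ν for HCl = 0.2304/2 = 0.1152
Smallest n/ν is HCl → limiting reagent.
n(CaCl2) = (1/2) × 0.2304 = 0.1152 mol
mass = 0.1152 × 110.98 = 12.78 g

12.8 g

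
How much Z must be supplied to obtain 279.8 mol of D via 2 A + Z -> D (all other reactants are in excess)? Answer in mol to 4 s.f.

n(D) = 279.8 mol
n(Z) = (1/1) × 279.8 = 279.8 mol

279.8 mol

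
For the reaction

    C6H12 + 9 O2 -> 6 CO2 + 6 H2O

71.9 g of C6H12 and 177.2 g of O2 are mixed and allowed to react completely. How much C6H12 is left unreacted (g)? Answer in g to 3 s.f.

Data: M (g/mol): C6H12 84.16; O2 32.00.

20.1 g

n(C6H12) = 71.90 / 84.16 = 0.8543 mol
n(O2) = 177.2 / 32.00 = 5.538 mol
n/ν for C6H12 = 0.8543/1 = 0.8543
n/ν for O2 = 5.538/9 = 0.6153
Smallest n/ν is O2 → limiting reagent.
C6H12 consumed = (1/9) × 5.538 = 0.6153 mol
C6H12 remaining = 0.8543 − 0.6153 = 0.2390 mol
mass = 0.2390 × 84.16 = 20.11 g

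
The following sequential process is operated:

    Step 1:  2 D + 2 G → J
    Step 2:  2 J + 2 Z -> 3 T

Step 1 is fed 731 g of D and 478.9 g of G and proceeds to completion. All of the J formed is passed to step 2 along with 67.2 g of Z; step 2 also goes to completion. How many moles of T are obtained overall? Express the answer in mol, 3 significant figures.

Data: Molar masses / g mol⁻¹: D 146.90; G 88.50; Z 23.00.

Step 1:
n(D) = 731.0 / 146.90 = 4.976 mol
n(G) = 478.9 / 88.50 = 5.411 mol
n/ν for D = 4.976/2 = 2.488
n/ν for G = 5.411/2 = 2.706
Smallest n/ν is D → limiting reagent.
n(J) produced = (1/2) × 4.976 = 2.488 mol
Step 2:
n(J) available = 2.488 mol
n(Z) = 67.20 / 23.00 = 2.922 mol
n/ν for J = 2.488/2 = 1.244
n/ν for Z = 2.922/2 = 1.461
Smallest n/ν is J → limiting reagent.
n(T) = (3/2) × 2.488 = 3.732 mol

3.73 mol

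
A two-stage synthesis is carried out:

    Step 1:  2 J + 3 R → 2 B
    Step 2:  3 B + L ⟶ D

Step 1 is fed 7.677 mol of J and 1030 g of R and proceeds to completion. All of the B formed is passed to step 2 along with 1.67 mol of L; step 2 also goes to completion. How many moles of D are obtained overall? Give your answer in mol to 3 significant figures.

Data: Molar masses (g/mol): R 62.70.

1.67 mol

Step 1:
n(J) = 7.677 mol
n(R) = 1030 / 62.70 = 16.43 mol
n/ν → J: 3.839, R: 5.477; J is limiting.
n(B) produced = (2/2) × 7.677 = 7.677 mol
Step 2:
n(B) available = 7.677 mol
n(L) = 1.670 mol
n/ν → B: 2.559, L: 1.670; L is limiting.
n(D) = (1/1) × 1.670 = 1.670 mol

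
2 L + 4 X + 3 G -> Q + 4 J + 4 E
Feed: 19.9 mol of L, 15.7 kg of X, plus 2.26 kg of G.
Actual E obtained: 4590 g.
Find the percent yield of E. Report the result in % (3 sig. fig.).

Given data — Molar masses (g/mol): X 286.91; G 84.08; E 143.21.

89.4 %

n(L) = 19.90 mol
n(X) = 15.70×1000 / 286.91 = 54.72 mol
n(G) = 2.260×1000 / 84.08 = 26.88 mol
n/ν → L: 9.950, X: 13.68, G: 8.960; G is limiting.
theoretical n(E) = (4/3) × 26.88 = 35.84 mol → 5133 g
% yield = 4590 / 5133 × 100 = 89.42 %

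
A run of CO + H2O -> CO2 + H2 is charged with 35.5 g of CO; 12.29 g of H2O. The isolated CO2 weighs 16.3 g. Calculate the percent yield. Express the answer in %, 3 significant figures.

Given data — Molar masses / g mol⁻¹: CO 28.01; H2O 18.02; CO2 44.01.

n(CO) = 35.50 / 28.01 = 1.267 mol
n(H2O) = 12.29 / 18.02 = 0.6820 mol
n/ν for CO = 1.267/1 = 1.267
n/ν for H2O = 0.6820/1 = 0.6820
Smallest n/ν is H2O → limiting reagent.
theoretical n(CO2) = (1/1) × 0.6820 = 0.6820 mol → 30.01 g
% yield = 16.3 / 30.01 × 100 = 54.32 %

54.3 %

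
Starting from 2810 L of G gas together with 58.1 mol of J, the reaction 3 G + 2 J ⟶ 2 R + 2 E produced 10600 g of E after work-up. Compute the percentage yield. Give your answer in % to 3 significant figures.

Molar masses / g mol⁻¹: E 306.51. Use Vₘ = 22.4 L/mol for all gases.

n(G) = 2810 / 22.4 = 125.4 mol
n(J) = 58.10 mol
n/ν for G = 125.4/3 = 41.80
n/ν for J = 58.10/2 = 29.05
Smallest n/ν is J → limiting reagent.
theoretical n(E) = (2/2) × 58.10 = 58.10 mol → 17810 g
% yield = 10600 / 17810 × 100 = 59.52 %

59.5 %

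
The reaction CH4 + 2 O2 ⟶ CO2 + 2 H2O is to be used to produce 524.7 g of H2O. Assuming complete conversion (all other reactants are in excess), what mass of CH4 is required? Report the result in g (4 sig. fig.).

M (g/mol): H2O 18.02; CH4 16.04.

n(H2O) = 524.7 / 18.02 = 29.12 mol
n(CH4) = (1/2) × 29.12 = 14.56 mol
mass = 14.56 × 16.04 = 233.5 g

233.5 g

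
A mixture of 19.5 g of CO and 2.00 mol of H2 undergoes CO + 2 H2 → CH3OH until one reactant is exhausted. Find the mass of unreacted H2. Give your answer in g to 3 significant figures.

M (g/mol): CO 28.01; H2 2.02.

1.23 g

n(CO) = 19.50 / 28.01 = 0.6962 mol
n(H2) = 2.000 mol
n/ν for CO = 0.6962/1 = 0.6962
n/ν for H2 = 2.000/2 = 1.000
Smallest n/ν is CO → limiting reagent.
H2 consumed = (2/1) × 0.6962 = 1.392 mol
H2 remaining = 2.000 − 1.392 = 0.6080 mol
mass = 0.6080 × 2.02 = 1.228 g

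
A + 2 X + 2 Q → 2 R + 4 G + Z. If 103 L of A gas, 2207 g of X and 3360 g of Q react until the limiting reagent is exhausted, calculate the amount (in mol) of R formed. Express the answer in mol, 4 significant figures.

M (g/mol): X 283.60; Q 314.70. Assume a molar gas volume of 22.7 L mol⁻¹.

n(A) = 103.0 / 22.7 = 4.537 mol
n(X) = 2207 / 283.60 = 7.782 mol
n(Q) = 3360 / 314.70 = 10.68 mol
n/ν → A: 4.537, X: 3.891, Q: 5.340; X is limiting.
n(R) = (2/2) × 7.782 = 7.782 mol

7.782 mol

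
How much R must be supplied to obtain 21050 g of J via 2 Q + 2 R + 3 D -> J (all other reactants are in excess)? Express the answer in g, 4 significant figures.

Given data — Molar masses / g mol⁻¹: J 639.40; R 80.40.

5294 g

n(J) = 21050 / 639.40 = 32.92 mol
n(R) = (2/1) × 32.92 = 65.84 mol
mass = 65.84 × 80.40 = 5294 g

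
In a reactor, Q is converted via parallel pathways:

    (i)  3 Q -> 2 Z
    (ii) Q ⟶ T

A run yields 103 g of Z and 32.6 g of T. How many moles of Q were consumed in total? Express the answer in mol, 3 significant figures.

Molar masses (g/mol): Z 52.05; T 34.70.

3.91 mol

n(Z) = 103 / 52.05 = 1.979 mol
n(T) = 32.6 / 34.70 = 0.9395 mol
n(Q) via (i) = (3/2)×1.979 = 2.969 mol
n(Q) via (ii) = (1/1)×0.9395 = 0.9395 mol
total n(Q) = 2.969 + 0.9395 = 3.909 mol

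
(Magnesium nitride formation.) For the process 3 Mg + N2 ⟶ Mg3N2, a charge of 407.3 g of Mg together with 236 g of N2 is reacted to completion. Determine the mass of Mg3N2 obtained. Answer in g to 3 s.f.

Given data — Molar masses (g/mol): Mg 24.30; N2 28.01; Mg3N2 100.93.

564 g

n(Mg) = 407.3 / 24.30 = 16.76 mol
n(N2) = 236.0 / 28.01 = 8.426 mol
n/ν → Mg: 5.587, N2: 8.426; Mg is limiting.
n(Mg3N2) = (1/3) × 16.76 = 5.587 mol
mass = 5.587 × 100.93 = 563.9 g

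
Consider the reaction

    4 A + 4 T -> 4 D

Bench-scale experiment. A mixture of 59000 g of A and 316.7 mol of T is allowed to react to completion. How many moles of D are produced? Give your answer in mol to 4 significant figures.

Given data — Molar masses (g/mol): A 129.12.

316.7 mol

n(A) = 59000 / 129.12 = 456.9 mol
n(T) = 316.7 mol
n/ν for A = 456.9/4 = 114.2
n/ν for T = 316.7/4 = 79.18
Smallest n/ν is T → limiting reagent.
n(D) = (4/4) × 316.7 = 316.7 mol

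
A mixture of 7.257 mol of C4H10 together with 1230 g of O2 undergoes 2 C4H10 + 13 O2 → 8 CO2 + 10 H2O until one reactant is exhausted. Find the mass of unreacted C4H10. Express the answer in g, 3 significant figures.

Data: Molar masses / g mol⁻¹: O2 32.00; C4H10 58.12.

78.1 g

n(C4H10) = 7.257 mol
n(O2) = 1230 / 32.00 = 38.44 mol
n/ν for C4H10 = 7.257/2 = 3.629
n/ν for O2 = 38.44/13 = 2.957
Smallest n/ν is O2 → limiting reagent.
C4H10 consumed = (2/13) × 38.44 = 5.914 mol
C4H10 remaining = 7.257 − 5.914 = 1.343 mol
mass = 1.343 × 58.12 = 78.06 g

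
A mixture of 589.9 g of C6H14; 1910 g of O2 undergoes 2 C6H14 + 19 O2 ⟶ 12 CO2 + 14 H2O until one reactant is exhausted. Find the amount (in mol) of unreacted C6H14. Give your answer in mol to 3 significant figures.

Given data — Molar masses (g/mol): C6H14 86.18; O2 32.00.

0.562 mol

n(C6H14) = 589.9 / 86.18 = 6.845 mol
n(O2) = 1910 / 32.00 = 59.69 mol
n/ν → C6H14: 3.423, O2: 3.142; O2 is limiting.
C6H14 consumed = (2/19) × 59.69 = 6.283 mol
C6H14 remaining = 6.845 − 6.283 = 0.5620 mol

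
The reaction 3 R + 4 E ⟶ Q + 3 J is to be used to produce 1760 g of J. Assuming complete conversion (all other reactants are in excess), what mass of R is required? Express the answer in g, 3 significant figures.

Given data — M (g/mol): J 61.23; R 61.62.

n(J) = 1760 / 61.23 = 28.74 mol
n(R) = (3/3) × 28.74 = 28.74 mol
mass = 28.74 × 61.62 = 1771 g

1770 g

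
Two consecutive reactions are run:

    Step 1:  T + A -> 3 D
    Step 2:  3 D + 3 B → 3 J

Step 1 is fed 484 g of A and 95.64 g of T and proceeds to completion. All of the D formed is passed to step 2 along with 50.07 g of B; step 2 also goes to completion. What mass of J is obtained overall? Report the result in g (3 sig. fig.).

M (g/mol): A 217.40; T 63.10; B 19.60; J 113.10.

289 g

Step 1:
n(A) = 484.0 / 217.40 = 2.226 mol
n(T) = 95.64 / 63.10 = 1.516 mol
n/ν → A: 2.226, T: 1.516; T is limiting.
n(D) produced = (3/1) × 1.516 = 4.548 mol
Step 2:
n(D) available = 4.548 mol
n(B) = 50.07 / 19.60 = 2.555 mol
n/ν → D: 1.516, B: 0.8517; B is limiting.
n(J) = (3/3) × 2.555 = 2.555 mol
mass = 2.555 × 113.10 = 289.0 g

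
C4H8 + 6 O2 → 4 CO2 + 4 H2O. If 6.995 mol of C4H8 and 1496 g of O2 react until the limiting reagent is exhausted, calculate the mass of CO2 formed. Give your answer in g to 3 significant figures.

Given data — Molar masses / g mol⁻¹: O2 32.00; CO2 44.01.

n(C4H8) = 6.995 mol
n(O2) = 1496 / 32.00 = 46.75 mol
n/ν → C4H8: 6.995, O2: 7.792; C4H8 is limiting.
n(CO2) = (4/1) × 6.995 = 27.98 mol
mass = 27.98 × 44.01 = 1231 g

1230 g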